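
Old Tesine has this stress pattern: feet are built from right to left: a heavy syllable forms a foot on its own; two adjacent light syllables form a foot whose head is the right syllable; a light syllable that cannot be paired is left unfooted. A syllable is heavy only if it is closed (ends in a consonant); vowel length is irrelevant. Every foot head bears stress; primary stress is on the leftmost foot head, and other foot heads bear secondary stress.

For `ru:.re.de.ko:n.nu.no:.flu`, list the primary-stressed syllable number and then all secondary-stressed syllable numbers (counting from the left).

Weights: 1 ru: L, 2 re L, 3 de L, 4 ko:n H, 5 nu L, 6 no: L, 7 flu L.
Parse right to left (heavy = foot alone; LL = one foot; stranded L unfooted): ru: (re.ˈde) (ˈko:n) nu (no:.ˈflu).
Foot heads: 3, 4, 7.
Primary stress on the leftmost head = syllable 3.
Secondary stress on 4, 7: ru:.re.ˈde.ˌko:n.nu.no:.ˌflu.

primary 3, secondary 4, 7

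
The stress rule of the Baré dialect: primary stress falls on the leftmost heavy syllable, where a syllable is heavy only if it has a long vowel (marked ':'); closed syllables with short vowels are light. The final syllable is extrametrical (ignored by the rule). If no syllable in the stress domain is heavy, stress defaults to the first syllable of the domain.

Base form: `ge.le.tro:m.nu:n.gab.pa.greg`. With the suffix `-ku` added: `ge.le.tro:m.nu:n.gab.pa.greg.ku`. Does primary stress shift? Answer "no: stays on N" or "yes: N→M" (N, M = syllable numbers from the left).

no: stays on 3

Base `ge.le.tro:m.nu:n.gab.pa.greg` (7 syllables):
  The final syllable (7, greg) is extrametrical; the stress domain is syllables 1–6.
  Weights: 1 ge L, 2 le L, 3 tro:m H, 4 nu:n H, 5 gab L, 6 pa L.
  Heavy syllables in the domain: 3, 4. The leftmost is syllable 3 (tro:m).
  → primary stress on syllable 3.
Suffixed `ge.le.tro:m.nu:n.gab.pa.greg.ku` (8 syllables):
  The final syllable (8, ku) is extrametrical; the stress domain is syllables 1–7.
  Weights: 1 ge L, 2 le L, 3 tro:m H, 4 nu:n H, 5 gab L, 6 pa L, 7 greg L.
  Heavy syllables in the domain: 3, 4. The leftmost is syllable 3 (tro:m).
  → primary stress on syllable 3.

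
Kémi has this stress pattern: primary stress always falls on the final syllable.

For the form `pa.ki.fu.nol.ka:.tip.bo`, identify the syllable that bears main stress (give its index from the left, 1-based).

7

The word has 7 syllables; the final syllable is syllable 7 (bo).
Primary stress: syllable 7 → pa.ki.fu.nol.ka:.tip.ˈbo.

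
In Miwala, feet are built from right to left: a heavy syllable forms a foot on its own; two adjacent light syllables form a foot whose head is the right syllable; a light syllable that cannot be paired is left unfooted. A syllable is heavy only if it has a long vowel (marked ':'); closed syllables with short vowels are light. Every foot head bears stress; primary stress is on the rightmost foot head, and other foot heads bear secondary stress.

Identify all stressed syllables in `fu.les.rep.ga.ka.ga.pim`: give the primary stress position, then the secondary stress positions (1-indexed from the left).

primary 7, secondary 3, 5

Weights: 1 fu L, 2 les L, 3 rep L, 4 ga L, 5 ka L, 6 ga L, 7 pim L.
Parse right to left (heavy = foot alone; LL = one foot; stranded L unfooted): fu (les.ˈrep) (ga.ˈka) (ga.ˈpim).
Foot heads: 3, 5, 7.
Primary stress on the rightmost head = syllable 7.
Secondary stress on 3, 5: fu.les.ˌrep.ga.ˌka.ga.ˈpim.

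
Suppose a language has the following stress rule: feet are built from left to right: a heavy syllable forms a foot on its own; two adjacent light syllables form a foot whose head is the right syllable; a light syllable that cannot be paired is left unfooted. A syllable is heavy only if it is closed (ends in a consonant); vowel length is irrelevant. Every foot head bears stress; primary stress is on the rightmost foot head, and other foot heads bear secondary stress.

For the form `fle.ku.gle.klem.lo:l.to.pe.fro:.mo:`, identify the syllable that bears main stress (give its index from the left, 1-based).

9

Weights: 1 fle L, 2 ku L, 3 gle L, 4 klem H, 5 lo:l H, 6 to L, 7 pe L, 8 fro: L, 9 mo: L.
Parse left to right (heavy = foot alone; LL = one foot; stranded L unfooted): (fle.ˈku) gle (ˈklem) (ˈlo:l) (to.ˈpe) (fro:.ˈmo:).
Foot heads: 2, 4, 5, 7, 9.
Primary stress on the rightmost head = syllable 9.
Primary stress: syllable 9 → fle.ku.gle.klem.lo:l.to.pe.fro:.ˈmo:.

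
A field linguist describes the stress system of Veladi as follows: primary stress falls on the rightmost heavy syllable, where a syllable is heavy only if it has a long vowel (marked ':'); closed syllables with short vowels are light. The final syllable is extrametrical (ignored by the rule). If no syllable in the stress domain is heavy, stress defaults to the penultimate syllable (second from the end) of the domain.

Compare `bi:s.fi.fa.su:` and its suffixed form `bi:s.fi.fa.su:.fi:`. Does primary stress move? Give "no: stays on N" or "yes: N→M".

yes: 1→4

Base `bi:s.fi.fa.su:` (4 syllables):
  The final syllable (4, su:) is extrametrical; the stress domain is syllables 1–3.
  Weights: 1 bi:s H, 2 fi L, 3 fa L.
  Heavy syllables in the domain: 1. The rightmost is syllable 1 (bi:s).
  → primary stress on syllable 1.
Suffixed `bi:s.fi.fa.su:.fi:` (5 syllables):
  The final syllable (5, fi:) is extrametrical; the stress domain is syllables 1–4.
  Weights: 1 bi:s H, 2 fi L, 3 fa L, 4 su: H.
  Heavy syllables in the domain: 1, 4. The rightmost is syllable 4 (su:).
  → primary stress on syllable 4.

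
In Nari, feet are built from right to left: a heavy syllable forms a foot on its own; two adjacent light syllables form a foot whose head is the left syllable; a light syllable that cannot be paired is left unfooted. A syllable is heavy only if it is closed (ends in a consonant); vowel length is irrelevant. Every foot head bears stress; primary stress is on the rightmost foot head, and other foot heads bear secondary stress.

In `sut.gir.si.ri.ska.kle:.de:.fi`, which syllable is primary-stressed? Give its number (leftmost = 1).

7

Weights: 1 sut H, 2 gir H, 3 si L, 4 ri L, 5 ska L, 6 kle: L, 7 de: L, 8 fi L.
Parse right to left (heavy = foot alone; LL = one foot; stranded L unfooted): (ˈsut) (ˈgir) (ˈsi.ri) (ˈska.kle:) (ˈde:.fi).
Foot heads: 1, 2, 3, 5, 7.
Primary stress on the rightmost head = syllable 7.
Primary stress: syllable 7 → sut.gir.si.ri.ska.kle:.ˈde:.fi.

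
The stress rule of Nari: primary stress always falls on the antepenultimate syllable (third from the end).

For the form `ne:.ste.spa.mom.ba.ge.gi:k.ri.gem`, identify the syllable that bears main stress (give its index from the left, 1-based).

7

The word has 9 syllables; the antepenultimate syllable (third from the end) is syllable 7 (gi:k).
Primary stress: syllable 7 → ne:.ste.spa.mom.ba.ge.ˈgi:k.ri.gem.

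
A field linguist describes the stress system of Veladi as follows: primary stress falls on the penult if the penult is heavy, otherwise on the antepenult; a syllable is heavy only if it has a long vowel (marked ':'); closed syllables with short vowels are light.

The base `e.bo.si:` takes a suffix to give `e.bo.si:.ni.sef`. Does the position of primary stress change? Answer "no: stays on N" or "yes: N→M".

Base `e.bo.si:` (3 syllables):
  Weights: 1 e L, 2 bo L, 3 si: H.
  The penult (syllable 2, bo) is light, so stress falls on the antepenult (syllable 1, e).
  → primary stress on syllable 1.
Suffixed `e.bo.si:.ni.sef` (5 syllables):
  Weights: 3 si: H, 4 ni L, 5 sef L.
  The penult (syllable 4, ni) is light, so stress falls on the antepenult (syllable 3, si:).
  → primary stress on syllable 3.

yes: 1→3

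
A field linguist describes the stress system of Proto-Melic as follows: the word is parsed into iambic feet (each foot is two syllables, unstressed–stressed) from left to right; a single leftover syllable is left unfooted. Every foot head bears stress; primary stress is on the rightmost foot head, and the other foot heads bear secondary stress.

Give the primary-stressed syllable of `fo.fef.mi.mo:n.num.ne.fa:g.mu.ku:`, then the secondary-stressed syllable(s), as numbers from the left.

Parse left to right into iambic (σˈσ) feet: (fo.ˈfef) (mi.ˈmo:n) (num.ˈne) (fa:g.ˈmu) ku:. Syllable 9 is left unfooted.
Foot heads (stressed positions): 2, 4, 6, 8.
End Rule Rightmost: primary stress on the rightmost head = syllable 8.
Secondary stress on 2, 4, 6: fo.ˌfef.mi.ˌmo:n.num.ˌne.fa:g.ˈmu.ku:.

primary 8, secondary 2, 4, 6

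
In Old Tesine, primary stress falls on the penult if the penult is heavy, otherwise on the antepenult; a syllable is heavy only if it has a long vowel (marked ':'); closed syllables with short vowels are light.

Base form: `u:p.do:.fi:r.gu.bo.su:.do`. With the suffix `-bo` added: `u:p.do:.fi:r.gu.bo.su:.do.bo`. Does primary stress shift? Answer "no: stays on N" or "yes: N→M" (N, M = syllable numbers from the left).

no: stays on 6

Base `u:p.do:.fi:r.gu.bo.su:.do` (7 syllables):
  Weights: 5 bo L, 6 su: H, 7 do L.
  The penult (syllable 6, su:) is heavy, so it takes stress.
  → primary stress on syllable 6.
Suffixed `u:p.do:.fi:r.gu.bo.su:.do.bo` (8 syllables):
  Weights: 6 su: H, 7 do L, 8 bo L.
  The penult (syllable 7, do) is light, so stress falls on the antepenult (syllable 6, su:).
  → primary stress on syllable 6.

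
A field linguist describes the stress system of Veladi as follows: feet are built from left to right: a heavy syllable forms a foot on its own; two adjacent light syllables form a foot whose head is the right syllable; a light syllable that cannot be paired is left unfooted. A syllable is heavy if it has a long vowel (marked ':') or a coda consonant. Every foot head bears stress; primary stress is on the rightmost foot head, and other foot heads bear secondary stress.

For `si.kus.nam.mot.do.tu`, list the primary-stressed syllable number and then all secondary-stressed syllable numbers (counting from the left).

primary 6, secondary 2, 3, 4

Weights: 1 si L, 2 kus H, 3 nam H, 4 mot H, 5 do L, 6 tu L.
Parse left to right (heavy = foot alone; LL = one foot; stranded L unfooted): si (ˈkus) (ˈnam) (ˈmot) (do.ˈtu).
Foot heads: 2, 3, 4, 6.
Primary stress on the rightmost head = syllable 6.
Secondary stress on 2, 3, 4: si.ˌkus.ˌnam.ˌmot.do.ˈtu.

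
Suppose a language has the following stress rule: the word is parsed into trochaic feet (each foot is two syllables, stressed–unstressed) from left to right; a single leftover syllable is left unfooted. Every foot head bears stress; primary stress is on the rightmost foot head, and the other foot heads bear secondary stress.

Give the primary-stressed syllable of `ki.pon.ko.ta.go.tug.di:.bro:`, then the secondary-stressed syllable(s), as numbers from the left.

primary 7, secondary 1, 3, 5

Parse left to right into trochaic (ˈσσ) feet: (ˈki.pon) (ˈko.ta) (ˈgo.tug) (ˈdi:.bro:).
Foot heads (stressed positions): 1, 3, 5, 7.
End Rule Rightmost: primary stress on the rightmost head = syllable 7.
Secondary stress on 1, 3, 5: ˌki.pon.ˌko.ta.ˌgo.tug.ˈdi:.bro:.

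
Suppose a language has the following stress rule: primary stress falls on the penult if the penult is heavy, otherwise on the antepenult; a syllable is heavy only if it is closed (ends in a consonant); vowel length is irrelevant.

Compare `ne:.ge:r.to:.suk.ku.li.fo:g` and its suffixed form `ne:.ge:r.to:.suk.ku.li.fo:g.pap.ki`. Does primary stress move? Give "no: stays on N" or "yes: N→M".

Base `ne:.ge:r.to:.suk.ku.li.fo:g` (7 syllables):
  Weights: 5 ku L, 6 li L, 7 fo:g H.
  The penult (syllable 6, li) is light, so stress falls on the antepenult (syllable 5, ku).
  → primary stress on syllable 5.
Suffixed `ne:.ge:r.to:.suk.ku.li.fo:g.pap.ki` (9 syllables):
  Weights: 7 fo:g H, 8 pap H, 9 ki L.
  The penult (syllable 8, pap) is heavy, so it takes stress.
  → primary stress on syllable 8.

yes: 5→8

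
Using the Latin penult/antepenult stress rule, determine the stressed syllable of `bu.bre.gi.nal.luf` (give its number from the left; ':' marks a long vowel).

Classical Latin: stress the penult if heavy (long vowel or closed), else the antepenult.
Weights: 3 gi L, 4 nal H, 5 luf H.
The penult (syllable 4, nal) is heavy, so it takes stress.
Stress on syllable 4: bu.bre.gi.ˈnal.luf.

4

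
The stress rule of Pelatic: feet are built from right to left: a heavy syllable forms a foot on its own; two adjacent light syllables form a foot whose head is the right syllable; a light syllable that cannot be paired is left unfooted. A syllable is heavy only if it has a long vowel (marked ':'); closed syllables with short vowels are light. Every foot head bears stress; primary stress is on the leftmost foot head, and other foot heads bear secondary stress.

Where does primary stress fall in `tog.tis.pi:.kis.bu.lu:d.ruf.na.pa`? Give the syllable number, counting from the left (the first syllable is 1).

2

Weights: 1 tog L, 2 tis L, 3 pi: H, 4 kis L, 5 bu L, 6 lu:d H, 7 ruf L, 8 na L, 9 pa L.
Parse right to left (heavy = foot alone; LL = one foot; stranded L unfooted): (tog.ˈtis) (ˈpi:) (kis.ˈbu) (ˈlu:d) ruf (na.ˈpa).
Foot heads: 2, 3, 5, 6, 9.
Primary stress on the leftmost head = syllable 2.
Primary stress: syllable 2 → tog.ˈtis.pi:.kis.bu.lu:d.ruf.na.pa.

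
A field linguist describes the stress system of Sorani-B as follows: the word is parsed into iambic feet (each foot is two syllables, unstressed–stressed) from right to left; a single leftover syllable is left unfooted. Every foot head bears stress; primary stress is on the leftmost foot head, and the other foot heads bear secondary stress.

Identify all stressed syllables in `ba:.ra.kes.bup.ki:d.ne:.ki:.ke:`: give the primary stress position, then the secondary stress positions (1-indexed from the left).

primary 2, secondary 4, 6, 8

Parse right to left into iambic (σˈσ) feet: (ba:.ˈra) (kes.ˈbup) (ki:d.ˈne:) (ki:.ˈke:).
Foot heads (stressed positions): 2, 4, 6, 8.
End Rule Leftmost: primary stress on the leftmost head = syllable 2.
Secondary stress on 4, 6, 8: ba:.ˈra.kes.ˌbup.ki:d.ˌne:.ki:.ˌke:.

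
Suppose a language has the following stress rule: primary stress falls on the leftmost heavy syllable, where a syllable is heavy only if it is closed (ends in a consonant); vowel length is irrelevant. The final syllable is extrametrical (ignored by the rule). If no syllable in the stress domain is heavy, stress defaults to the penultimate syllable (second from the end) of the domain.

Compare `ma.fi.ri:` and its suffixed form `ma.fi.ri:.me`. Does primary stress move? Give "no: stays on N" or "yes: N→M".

Base `ma.fi.ri:` (3 syllables):
  The final syllable (3, ri:) is extrametrical; the stress domain is syllables 1–2.
  Weights: 1 ma L, 2 fi L.
  No heavy syllable in the domain; default to the penultimate syllable (second from the end) of the domain = syllable 1.
  → primary stress on syllable 1.
Suffixed `ma.fi.ri:.me` (4 syllables):
  The final syllable (4, me) is extrametrical; the stress domain is syllables 1–3.
  Weights: 1 ma L, 2 fi L, 3 ri: L.
  No heavy syllable in the domain; default to the penultimate syllable (second from the end) of the domain = syllable 2.
  → primary stress on syllable 2.

yes: 1→2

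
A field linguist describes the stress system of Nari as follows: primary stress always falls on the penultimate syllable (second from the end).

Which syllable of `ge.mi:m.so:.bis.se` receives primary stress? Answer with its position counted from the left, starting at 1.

The word has 5 syllables; the penultimate syllable (second from the end) is syllable 4 (bis).
Primary stress: syllable 4 → ge.mi:m.so:.ˈbis.se.

4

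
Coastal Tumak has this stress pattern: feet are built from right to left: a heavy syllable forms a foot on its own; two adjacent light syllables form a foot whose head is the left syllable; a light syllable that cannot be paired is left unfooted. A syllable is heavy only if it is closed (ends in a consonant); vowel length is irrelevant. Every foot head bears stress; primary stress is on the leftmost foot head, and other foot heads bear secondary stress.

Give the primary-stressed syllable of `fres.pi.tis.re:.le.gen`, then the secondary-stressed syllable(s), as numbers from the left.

primary 1, secondary 3, 4, 6

Weights: 1 fres H, 2 pi L, 3 tis H, 4 re: L, 5 le L, 6 gen H.
Parse right to left (heavy = foot alone; LL = one foot; stranded L unfooted): (ˈfres) pi (ˈtis) (ˈre:.le) (ˈgen).
Foot heads: 1, 3, 4, 6.
Primary stress on the leftmost head = syllable 1.
Secondary stress on 3, 4, 6: ˈfres.pi.ˌtis.ˌre:.le.ˌgen.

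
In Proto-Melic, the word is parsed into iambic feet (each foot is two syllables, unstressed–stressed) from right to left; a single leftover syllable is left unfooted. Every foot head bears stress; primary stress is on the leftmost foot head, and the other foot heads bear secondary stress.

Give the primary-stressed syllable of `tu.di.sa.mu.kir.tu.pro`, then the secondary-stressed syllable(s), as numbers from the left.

primary 3, secondary 5, 7

Parse right to left into iambic (σˈσ) feet: tu (di.ˈsa) (mu.ˈkir) (tu.ˈpro). Syllable 1 is left unfooted.
Foot heads (stressed positions): 3, 5, 7.
End Rule Leftmost: primary stress on the leftmost head = syllable 3.
Secondary stress on 5, 7: tu.di.ˈsa.mu.ˌkir.tu.ˌpro.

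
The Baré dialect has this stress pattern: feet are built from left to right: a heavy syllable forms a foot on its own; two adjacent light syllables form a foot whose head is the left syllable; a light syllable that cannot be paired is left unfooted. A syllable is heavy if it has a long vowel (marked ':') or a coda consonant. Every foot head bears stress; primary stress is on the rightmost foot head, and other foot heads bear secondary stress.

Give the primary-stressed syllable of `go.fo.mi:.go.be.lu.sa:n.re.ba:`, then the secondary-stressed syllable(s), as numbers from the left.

primary 9, secondary 1, 3, 4, 7

Weights: 1 go L, 2 fo L, 3 mi: H, 4 go L, 5 be L, 6 lu L, 7 sa:n H, 8 re L, 9 ba: H.
Parse left to right (heavy = foot alone; LL = one foot; stranded L unfooted): (ˈgo.fo) (ˈmi:) (ˈgo.be) lu (ˈsa:n) re (ˈba:).
Foot heads: 1, 3, 4, 7, 9.
Primary stress on the rightmost head = syllable 9.
Secondary stress on 1, 3, 4, 7: ˌgo.fo.ˌmi:.ˌgo.be.lu.ˌsa:n.re.ˈba:.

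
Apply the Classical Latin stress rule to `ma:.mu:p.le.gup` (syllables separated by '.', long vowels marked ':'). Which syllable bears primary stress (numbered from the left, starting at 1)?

Classical Latin: stress the penult if heavy (long vowel or closed), else the antepenult.
Weights: 2 mu:p H, 3 le L, 4 gup H.
The penult (syllable 3, le) is light, so stress falls on the antepenult (syllable 2, mu:p).
Stress on syllable 2: ma:.ˈmu:p.le.gup.

2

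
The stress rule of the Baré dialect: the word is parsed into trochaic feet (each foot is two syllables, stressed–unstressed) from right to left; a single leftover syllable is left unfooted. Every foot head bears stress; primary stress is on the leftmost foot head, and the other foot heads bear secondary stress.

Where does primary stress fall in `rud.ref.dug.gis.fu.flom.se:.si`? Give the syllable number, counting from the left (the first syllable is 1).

1

Parse right to left into trochaic (ˈσσ) feet: (ˈrud.ref) (ˈdug.gis) (ˈfu.flom) (ˈse:.si).
Foot heads (stressed positions): 1, 3, 5, 7.
End Rule Leftmost: primary stress on the leftmost head = syllable 1.
Primary stress: syllable 1 → ˈrud.ref.dug.gis.fu.flom.se:.si.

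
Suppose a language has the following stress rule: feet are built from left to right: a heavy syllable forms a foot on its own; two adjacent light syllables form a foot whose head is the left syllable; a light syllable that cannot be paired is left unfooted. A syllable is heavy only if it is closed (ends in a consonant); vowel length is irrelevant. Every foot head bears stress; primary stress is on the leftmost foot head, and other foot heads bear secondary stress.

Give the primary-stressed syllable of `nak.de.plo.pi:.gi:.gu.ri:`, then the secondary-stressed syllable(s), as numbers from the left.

Weights: 1 nak H, 2 de L, 3 plo L, 4 pi: L, 5 gi: L, 6 gu L, 7 ri: L.
Parse left to right (heavy = foot alone; LL = one foot; stranded L unfooted): (ˈnak) (ˈde.plo) (ˈpi:.gi:) (ˈgu.ri:).
Foot heads: 1, 2, 4, 6.
Primary stress on the leftmost head = syllable 1.
Secondary stress on 2, 4, 6: ˈnak.ˌde.plo.ˌpi:.gi:.ˌgu.ri:.

primary 1, secondary 2, 4, 6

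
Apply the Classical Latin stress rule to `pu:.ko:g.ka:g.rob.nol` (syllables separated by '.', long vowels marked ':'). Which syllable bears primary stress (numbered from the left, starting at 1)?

4

Classical Latin: stress the penult if heavy (long vowel or closed), else the antepenult.
Weights: 3 ka:g H, 4 rob H, 5 nol H.
The penult (syllable 4, rob) is heavy, so it takes stress.
Stress on syllable 4: pu:.ko:g.ka:g.ˈrob.nol.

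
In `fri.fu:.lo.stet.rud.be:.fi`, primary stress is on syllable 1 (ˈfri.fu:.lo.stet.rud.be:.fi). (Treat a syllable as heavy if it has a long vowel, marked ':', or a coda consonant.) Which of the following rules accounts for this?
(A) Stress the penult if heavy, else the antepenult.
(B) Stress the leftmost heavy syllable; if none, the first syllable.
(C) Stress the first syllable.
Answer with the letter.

C

Rule A → syllable 6 (observed: 1).
Rule B → syllable 2 (observed: 1).
Rule C → syllable 1 ✓.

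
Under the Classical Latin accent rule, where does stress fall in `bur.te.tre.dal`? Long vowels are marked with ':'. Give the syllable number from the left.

Classical Latin: stress the penult if heavy (long vowel or closed), else the antepenult.
Weights: 2 te L, 3 tre L, 4 dal H.
The penult (syllable 3, tre) is light, so stress falls on the antepenult (syllable 2, te).
Stress on syllable 2: bur.ˈte.tre.dal.

2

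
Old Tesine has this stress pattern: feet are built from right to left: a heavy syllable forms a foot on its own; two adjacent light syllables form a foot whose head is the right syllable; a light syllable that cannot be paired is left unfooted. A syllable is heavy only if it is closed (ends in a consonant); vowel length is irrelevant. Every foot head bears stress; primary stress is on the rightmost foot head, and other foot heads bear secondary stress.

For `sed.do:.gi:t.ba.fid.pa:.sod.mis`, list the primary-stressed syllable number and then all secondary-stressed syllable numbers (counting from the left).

Weights: 1 sed H, 2 do: L, 3 gi:t H, 4 ba L, 5 fid H, 6 pa: L, 7 sod H, 8 mis H.
Parse right to left (heavy = foot alone; LL = one foot; stranded L unfooted): (ˈsed) do: (ˈgi:t) ba (ˈfid) pa: (ˈsod) (ˈmis).
Foot heads: 1, 3, 5, 7, 8.
Primary stress on the rightmost head = syllable 8.
Secondary stress on 1, 3, 5, 7: ˌsed.do:.ˌgi:t.ba.ˌfid.pa:.ˌsod.ˈmis.

primary 8, secondary 1, 3, 5, 7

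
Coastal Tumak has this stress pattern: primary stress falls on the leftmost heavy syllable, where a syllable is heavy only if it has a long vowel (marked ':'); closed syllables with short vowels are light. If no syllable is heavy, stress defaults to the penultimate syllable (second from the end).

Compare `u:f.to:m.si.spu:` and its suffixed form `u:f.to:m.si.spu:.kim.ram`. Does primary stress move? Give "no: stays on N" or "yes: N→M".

no: stays on 1

Base `u:f.to:m.si.spu:` (4 syllables):
  Weights: 1 u:f H, 2 to:m H, 3 si L, 4 spu: H.
  Heavy syllables in the domain: 1, 2, 4. The leftmost is syllable 1 (u:f).
  → primary stress on syllable 1.
Suffixed `u:f.to:m.si.spu:.kim.ram` (6 syllables):
  Weights: 1 u:f H, 2 to:m H, 3 si L, 4 spu: H, 5 kim L, 6 ram L.
  Heavy syllables in the domain: 1, 2, 4. The leftmost is syllable 1 (u:f).
  → primary stress on syllable 1.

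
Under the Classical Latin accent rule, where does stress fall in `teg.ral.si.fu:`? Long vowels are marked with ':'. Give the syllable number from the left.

Classical Latin: stress the penult if heavy (long vowel or closed), else the antepenult.
Weights: 2 ral H, 3 si L, 4 fu: H.
The penult (syllable 3, si) is light, so stress falls on the antepenult (syllable 2, ral).
Stress on syllable 2: teg.ˈral.si.fu:.

2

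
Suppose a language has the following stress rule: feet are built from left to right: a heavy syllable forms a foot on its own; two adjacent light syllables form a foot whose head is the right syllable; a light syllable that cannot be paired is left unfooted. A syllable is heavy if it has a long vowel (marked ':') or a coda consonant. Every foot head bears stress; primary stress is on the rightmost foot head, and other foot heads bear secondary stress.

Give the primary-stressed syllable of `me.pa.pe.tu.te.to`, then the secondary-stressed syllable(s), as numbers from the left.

primary 6, secondary 2, 4

Weights: 1 me L, 2 pa L, 3 pe L, 4 tu L, 5 te L, 6 to L.
Parse left to right (heavy = foot alone; LL = one foot; stranded L unfooted): (me.ˈpa) (pe.ˈtu) (te.ˈto).
Foot heads: 2, 4, 6.
Primary stress on the rightmost head = syllable 6.
Secondary stress on 2, 4: me.ˌpa.pe.ˌtu.te.ˈto.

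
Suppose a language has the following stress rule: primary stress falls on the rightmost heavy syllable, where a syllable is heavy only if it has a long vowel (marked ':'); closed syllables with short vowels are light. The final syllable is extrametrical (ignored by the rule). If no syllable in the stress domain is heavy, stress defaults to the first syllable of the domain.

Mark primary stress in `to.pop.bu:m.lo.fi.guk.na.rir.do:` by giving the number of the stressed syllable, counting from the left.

The final syllable (9, do:) is extrametrical; the stress domain is syllables 1–8.
Weights: 1 to L, 2 pop L, 3 bu:m H, 4 lo L, 5 fi L, 6 guk L, 7 na L, 8 rir L.
Heavy syllables in the domain: 3. The rightmost is syllable 3 (bu:m).
Primary stress: syllable 3 → to.pop.ˈbu:m.lo.fi.guk.na.rir.do:.

3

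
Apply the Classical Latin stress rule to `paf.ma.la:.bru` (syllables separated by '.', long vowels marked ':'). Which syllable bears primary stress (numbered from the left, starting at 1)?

3

Classical Latin: stress the penult if heavy (long vowel or closed), else the antepenult.
Weights: 2 ma L, 3 la: H, 4 bru L.
The penult (syllable 3, la:) is heavy, so it takes stress.
Stress on syllable 3: paf.ma.ˈla:.bru.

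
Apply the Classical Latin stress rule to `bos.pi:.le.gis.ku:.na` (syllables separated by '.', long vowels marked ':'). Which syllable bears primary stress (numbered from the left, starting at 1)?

5

Classical Latin: stress the penult if heavy (long vowel or closed), else the antepenult.
Weights: 4 gis H, 5 ku: H, 6 na L.
The penult (syllable 5, ku:) is heavy, so it takes stress.
Stress on syllable 5: bos.pi:.le.gis.ˈku:.na.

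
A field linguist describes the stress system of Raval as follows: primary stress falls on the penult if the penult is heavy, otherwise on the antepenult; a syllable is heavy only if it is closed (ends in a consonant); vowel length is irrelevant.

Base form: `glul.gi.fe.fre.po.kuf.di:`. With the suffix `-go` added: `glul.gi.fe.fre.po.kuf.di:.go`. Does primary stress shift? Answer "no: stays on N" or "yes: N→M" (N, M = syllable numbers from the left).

no: stays on 6

Base `glul.gi.fe.fre.po.kuf.di:` (7 syllables):
  Weights: 5 po L, 6 kuf H, 7 di: L.
  The penult (syllable 6, kuf) is heavy, so it takes stress.
  → primary stress on syllable 6.
Suffixed `glul.gi.fe.fre.po.kuf.di:.go` (8 syllables):
  Weights: 6 kuf H, 7 di: L, 8 go L.
  The penult (syllable 7, di:) is light, so stress falls on the antepenult (syllable 6, kuf).
  → primary stress on syllable 6.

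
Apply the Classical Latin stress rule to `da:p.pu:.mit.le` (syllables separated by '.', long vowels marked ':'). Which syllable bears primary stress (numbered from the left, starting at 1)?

3

Classical Latin: stress the penult if heavy (long vowel or closed), else the antepenult.
Weights: 2 pu: H, 3 mit H, 4 le L.
The penult (syllable 3, mit) is heavy, so it takes stress.
Stress on syllable 3: da:p.pu:.ˈmit.le.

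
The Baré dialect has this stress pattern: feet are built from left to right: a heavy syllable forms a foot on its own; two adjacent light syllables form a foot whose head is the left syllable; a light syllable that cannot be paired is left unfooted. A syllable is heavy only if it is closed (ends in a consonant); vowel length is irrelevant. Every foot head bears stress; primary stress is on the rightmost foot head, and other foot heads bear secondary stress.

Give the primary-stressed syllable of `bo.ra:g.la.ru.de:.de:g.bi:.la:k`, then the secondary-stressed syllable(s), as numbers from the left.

primary 8, secondary 2, 3, 6

Weights: 1 bo L, 2 ra:g H, 3 la L, 4 ru L, 5 de: L, 6 de:g H, 7 bi: L, 8 la:k H.
Parse left to right (heavy = foot alone; LL = one foot; stranded L unfooted): bo (ˈra:g) (ˈla.ru) de: (ˈde:g) bi: (ˈla:k).
Foot heads: 2, 3, 6, 8.
Primary stress on the rightmost head = syllable 8.
Secondary stress on 2, 3, 6: bo.ˌra:g.ˌla.ru.de:.ˌde:g.bi:.ˈla:k.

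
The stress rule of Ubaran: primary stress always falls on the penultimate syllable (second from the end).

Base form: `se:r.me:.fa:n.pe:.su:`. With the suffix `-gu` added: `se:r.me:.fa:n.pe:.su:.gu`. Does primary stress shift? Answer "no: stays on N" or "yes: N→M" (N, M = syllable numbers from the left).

yes: 4→5

Base `se:r.me:.fa:n.pe:.su:` (5 syllables):
  The word has 5 syllables; the penultimate syllable (second from the end) is syllable 4 (pe:).
  → primary stress on syllable 4.
Suffixed `se:r.me:.fa:n.pe:.su:.gu` (6 syllables):
  The word has 6 syllables; the penultimate syllable (second from the end) is syllable 5 (su:).
  → primary stress on syllable 5.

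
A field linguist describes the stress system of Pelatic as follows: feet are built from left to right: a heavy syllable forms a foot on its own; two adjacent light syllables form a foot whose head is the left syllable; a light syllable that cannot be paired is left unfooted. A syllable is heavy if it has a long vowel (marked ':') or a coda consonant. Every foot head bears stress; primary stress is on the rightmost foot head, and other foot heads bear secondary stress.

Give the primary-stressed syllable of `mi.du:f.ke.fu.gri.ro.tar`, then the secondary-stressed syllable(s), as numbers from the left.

Weights: 1 mi L, 2 du:f H, 3 ke L, 4 fu L, 5 gri L, 6 ro L, 7 tar H.
Parse left to right (heavy = foot alone; LL = one foot; stranded L unfooted): mi (ˈdu:f) (ˈke.fu) (ˈgri.ro) (ˈtar).
Foot heads: 2, 3, 5, 7.
Primary stress on the rightmost head = syllable 7.
Secondary stress on 2, 3, 5: mi.ˌdu:f.ˌke.fu.ˌgri.ro.ˈtar.

primary 7, secondary 2, 3, 5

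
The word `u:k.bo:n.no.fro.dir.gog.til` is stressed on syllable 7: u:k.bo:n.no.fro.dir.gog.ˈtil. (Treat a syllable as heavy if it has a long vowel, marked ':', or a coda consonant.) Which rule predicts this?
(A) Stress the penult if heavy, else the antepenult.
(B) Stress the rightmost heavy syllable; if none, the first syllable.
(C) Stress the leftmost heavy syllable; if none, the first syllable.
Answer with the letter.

B

Rule A → syllable 6 (observed: 7).
Rule B → syllable 7 ✓.
Rule C → syllable 1 (observed: 7).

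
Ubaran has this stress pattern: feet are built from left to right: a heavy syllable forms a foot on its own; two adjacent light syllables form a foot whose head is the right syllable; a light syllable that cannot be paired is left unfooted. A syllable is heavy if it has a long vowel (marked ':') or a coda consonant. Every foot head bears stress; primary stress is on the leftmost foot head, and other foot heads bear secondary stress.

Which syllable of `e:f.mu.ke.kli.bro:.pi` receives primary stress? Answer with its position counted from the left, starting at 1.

Weights: 1 e:f H, 2 mu L, 3 ke L, 4 kli L, 5 bro: H, 6 pi L.
Parse left to right (heavy = foot alone; LL = one foot; stranded L unfooted): (ˈe:f) (mu.ˈke) kli (ˈbro:) pi.
Foot heads: 1, 3, 5.
Primary stress on the leftmost head = syllable 1.
Primary stress: syllable 1 → ˈe:f.mu.ke.kli.bro:.pi.

1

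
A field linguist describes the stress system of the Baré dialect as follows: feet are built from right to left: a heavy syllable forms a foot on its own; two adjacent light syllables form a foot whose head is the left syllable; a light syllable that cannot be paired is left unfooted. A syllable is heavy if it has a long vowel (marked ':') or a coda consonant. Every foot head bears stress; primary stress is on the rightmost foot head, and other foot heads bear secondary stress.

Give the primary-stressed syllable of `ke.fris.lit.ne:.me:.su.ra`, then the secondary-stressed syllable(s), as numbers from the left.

Weights: 1 ke L, 2 fris H, 3 lit H, 4 ne: H, 5 me: H, 6 su L, 7 ra L.
Parse right to left (heavy = foot alone; LL = one foot; stranded L unfooted): ke (ˈfris) (ˈlit) (ˈne:) (ˈme:) (ˈsu.ra).
Foot heads: 2, 3, 4, 5, 6.
Primary stress on the rightmost head = syllable 6.
Secondary stress on 2, 3, 4, 5: ke.ˌfris.ˌlit.ˌne:.ˌme:.ˈsu.ra.

primary 6, secondary 2, 3, 4, 5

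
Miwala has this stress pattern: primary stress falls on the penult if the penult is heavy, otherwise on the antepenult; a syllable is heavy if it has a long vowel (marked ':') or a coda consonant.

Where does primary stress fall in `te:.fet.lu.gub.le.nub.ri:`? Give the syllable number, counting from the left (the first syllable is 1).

6

Weights: 5 le L, 6 nub H, 7 ri: H.
The penult (syllable 6, nub) is heavy, so it takes stress.
Primary stress: syllable 6 → te:.fet.lu.gub.le.ˈnub.ri:.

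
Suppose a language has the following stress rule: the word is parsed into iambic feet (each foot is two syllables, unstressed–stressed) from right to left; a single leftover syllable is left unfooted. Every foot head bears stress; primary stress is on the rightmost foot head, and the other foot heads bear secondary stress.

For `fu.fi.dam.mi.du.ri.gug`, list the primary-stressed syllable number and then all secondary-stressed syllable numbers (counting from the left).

primary 7, secondary 3, 5

Parse right to left into iambic (σˈσ) feet: fu (fi.ˈdam) (mi.ˈdu) (ri.ˈgug). Syllable 1 is left unfooted.
Foot heads (stressed positions): 3, 5, 7.
End Rule Rightmost: primary stress on the rightmost head = syllable 7.
Secondary stress on 3, 5: fu.fi.ˌdam.mi.ˌdu.ri.ˈgug.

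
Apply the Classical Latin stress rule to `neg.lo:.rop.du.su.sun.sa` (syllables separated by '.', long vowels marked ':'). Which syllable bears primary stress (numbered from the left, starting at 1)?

Classical Latin: stress the penult if heavy (long vowel or closed), else the antepenult.
Weights: 5 su L, 6 sun H, 7 sa L.
The penult (syllable 6, sun) is heavy, so it takes stress.
Stress on syllable 6: neg.lo:.rop.du.su.ˈsun.sa.

6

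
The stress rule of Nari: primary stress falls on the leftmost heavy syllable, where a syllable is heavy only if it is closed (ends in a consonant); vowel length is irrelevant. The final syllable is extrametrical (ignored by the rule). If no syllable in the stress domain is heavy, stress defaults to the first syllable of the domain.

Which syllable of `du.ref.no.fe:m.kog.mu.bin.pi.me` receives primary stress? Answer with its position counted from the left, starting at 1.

2

The final syllable (9, me) is extrametrical; the stress domain is syllables 1–8.
Weights: 1 du L, 2 ref H, 3 no L, 4 fe:m H, 5 kog H, 6 mu L, 7 bin H, 8 pi L.
Heavy syllables in the domain: 2, 4, 5, 7. The leftmost is syllable 2 (ref).
Primary stress: syllable 2 → du.ˈref.no.fe:m.kog.mu.bin.pi.me.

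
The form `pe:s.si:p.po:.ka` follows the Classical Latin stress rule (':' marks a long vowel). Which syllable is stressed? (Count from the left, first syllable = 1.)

3

Classical Latin: stress the penult if heavy (long vowel or closed), else the antepenult.
Weights: 2 si:p H, 3 po: H, 4 ka L.
The penult (syllable 3, po:) is heavy, so it takes stress.
Stress on syllable 3: pe:s.si:p.ˈpo:.ka.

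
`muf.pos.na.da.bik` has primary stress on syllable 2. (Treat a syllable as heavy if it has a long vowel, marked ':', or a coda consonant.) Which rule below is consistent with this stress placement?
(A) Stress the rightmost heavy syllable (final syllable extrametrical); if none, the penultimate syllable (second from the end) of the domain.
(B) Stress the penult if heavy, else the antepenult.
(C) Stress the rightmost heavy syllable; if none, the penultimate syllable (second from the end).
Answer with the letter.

Rule A → syllable 2 ✓.
Rule B → syllable 3 (observed: 2).
Rule C → syllable 5 (observed: 2).

A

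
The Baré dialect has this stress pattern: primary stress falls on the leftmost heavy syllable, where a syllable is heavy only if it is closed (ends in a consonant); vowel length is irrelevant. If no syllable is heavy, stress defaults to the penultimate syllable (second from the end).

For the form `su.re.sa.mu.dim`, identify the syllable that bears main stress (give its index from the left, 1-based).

Weights: 1 su L, 2 re L, 3 sa L, 4 mu L, 5 dim H.
Heavy syllables in the domain: 5. The leftmost is syllable 5 (dim).
Primary stress: syllable 5 → su.re.sa.mu.ˈdim.

5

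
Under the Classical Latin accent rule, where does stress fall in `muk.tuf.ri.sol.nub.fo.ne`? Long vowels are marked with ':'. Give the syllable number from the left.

Classical Latin: stress the penult if heavy (long vowel or closed), else the antepenult.
Weights: 5 nub H, 6 fo L, 7 ne L.
The penult (syllable 6, fo) is light, so stress falls on the antepenult (syllable 5, nub).
Stress on syllable 5: muk.tuf.ri.sol.ˈnub.fo.ne.

5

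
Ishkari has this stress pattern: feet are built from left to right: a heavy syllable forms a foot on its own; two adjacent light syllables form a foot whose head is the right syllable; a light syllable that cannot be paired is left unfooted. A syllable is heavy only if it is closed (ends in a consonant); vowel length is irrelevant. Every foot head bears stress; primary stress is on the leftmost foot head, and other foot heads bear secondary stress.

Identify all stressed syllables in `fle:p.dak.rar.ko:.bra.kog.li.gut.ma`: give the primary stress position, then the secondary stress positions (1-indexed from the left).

primary 1, secondary 2, 3, 5, 6, 8

Weights: 1 fle:p H, 2 dak H, 3 rar H, 4 ko: L, 5 bra L, 6 kog H, 7 li L, 8 gut H, 9 ma L.
Parse left to right (heavy = foot alone; LL = one foot; stranded L unfooted): (ˈfle:p) (ˈdak) (ˈrar) (ko:.ˈbra) (ˈkog) li (ˈgut) ma.
Foot heads: 1, 2, 3, 5, 6, 8.
Primary stress on the leftmost head = syllable 1.
Secondary stress on 2, 3, 5, 6, 8: ˈfle:p.ˌdak.ˌrar.ko:.ˌbra.ˌkog.li.ˌgut.ma.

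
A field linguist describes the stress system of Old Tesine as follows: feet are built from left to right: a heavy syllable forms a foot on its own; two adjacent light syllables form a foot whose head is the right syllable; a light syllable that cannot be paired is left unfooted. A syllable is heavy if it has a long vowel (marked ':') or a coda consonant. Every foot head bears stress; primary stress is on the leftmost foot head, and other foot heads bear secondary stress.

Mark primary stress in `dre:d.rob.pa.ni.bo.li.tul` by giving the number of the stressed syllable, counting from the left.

1

Weights: 1 dre:d H, 2 rob H, 3 pa L, 4 ni L, 5 bo L, 6 li L, 7 tul H.
Parse left to right (heavy = foot alone; LL = one foot; stranded L unfooted): (ˈdre:d) (ˈrob) (pa.ˈni) (bo.ˈli) (ˈtul).
Foot heads: 1, 2, 4, 6, 7.
Primary stress on the leftmost head = syllable 1.
Primary stress: syllable 1 → ˈdre:d.rob.pa.ni.bo.li.tul.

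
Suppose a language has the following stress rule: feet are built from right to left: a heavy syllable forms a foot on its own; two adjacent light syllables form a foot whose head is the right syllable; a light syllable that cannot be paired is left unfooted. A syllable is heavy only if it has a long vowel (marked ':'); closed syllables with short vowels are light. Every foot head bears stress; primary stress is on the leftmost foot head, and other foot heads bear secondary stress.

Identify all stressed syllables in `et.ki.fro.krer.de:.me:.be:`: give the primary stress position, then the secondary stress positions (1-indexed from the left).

Weights: 1 et L, 2 ki L, 3 fro L, 4 krer L, 5 de: H, 6 me: H, 7 be: H.
Parse right to left (heavy = foot alone; LL = one foot; stranded L unfooted): (et.ˈki) (fro.ˈkrer) (ˈde:) (ˈme:) (ˈbe:).
Foot heads: 2, 4, 5, 6, 7.
Primary stress on the leftmost head = syllable 2.
Secondary stress on 4, 5, 6, 7: et.ˈki.fro.ˌkrer.ˌde:.ˌme:.ˌbe:.

primary 2, secondary 4, 5, 6, 7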